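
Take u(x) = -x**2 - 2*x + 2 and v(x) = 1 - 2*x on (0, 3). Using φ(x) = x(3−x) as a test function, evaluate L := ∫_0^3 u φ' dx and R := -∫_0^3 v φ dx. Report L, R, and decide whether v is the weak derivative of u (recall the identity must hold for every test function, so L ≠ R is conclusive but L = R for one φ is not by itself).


LHS = 45/2, RHS = 9. No, v is not the weak derivative of u.

u(x) = -x**2 - 2*x + 2, classical derivative u'(x) = -2*x - 2.
φ(x) = x(3−x), so φ'(x) = 3 - 2*x.
Note φ(0) = φ(3) = 0, so the boundary term u·φ vanishes.
LHS = ∫_0^3 u(x) φ'(x) dx = ∫_0^3 (2*x^3 + x^2 - 10*x + 6) dx. Term by term:
  ∫_0^3 2*x^3 dx = 81/2;  ∫_0^3 x^2 dx = 9;  ∫_0^3 -10*x dx = -45;
  ∫_0^3 6 dx = 18.
Sum: 81/2 + 9 − 45 + 18 = 45/2.
So LHS = 45/2.
∫_0^3 v(x) φ(x) dx = ∫_0^3 (2*x^3 - 7*x^2 + 3*x) dx. Term by term:
  ∫_0^3 2*x^3 dx = 81/2;  ∫_0^3 -7*x^2 dx = -63;  ∫_0^3 3*x dx = 27/2.
Sum: 81/2 − 63 + 27/2 = -9.
So RHS = -∫_0^3 v(x) φ(x) dx = 9.
LHS − RHS = 27/2 ≠ 0, so the identity fails.
(For a valid weak derivative the identity must hold for EVERY test function, in particular this one. The failure shows v is NOT the weak derivative of u.)
Correct weak derivative would be u'(x) = -2*x - 2.


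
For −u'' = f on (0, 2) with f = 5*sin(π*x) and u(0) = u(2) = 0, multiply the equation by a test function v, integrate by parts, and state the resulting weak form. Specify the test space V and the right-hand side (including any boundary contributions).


V = H^1_0(0, 2) (so v(0) = v(2) = 0); weak form: ∫_0^2 u'v' dx = ∫_0^2 (5*sin(π*x)) v dx for all v ∈ V.

Multiply both sides by a test function v and integrate from 0 to 2:
  ∫_0^2 −u''(x) v(x) dx = ∫_0^2 f(x) v(x) dx.
Integrate the LHS by parts once:
  ∫_0^2 −u'' v dx = −[u'(x) v(x)]_0^2 + ∫_0^2 u'(x) v'(x) dx.
Thus ∫_0^2 u'(x) v'(x) dx = ∫_0^2 f(x) v(x) dx + [u'(x) v(x)]_0^2.
Choose V so that boundary terms are either known or forced to vanish.
u is Dirichlet: u(0) = u(2) = 0. Let V = H^1_0(0, 2); then v(0) = v(2) = 0, and [u' v]_0^2 = 0.
Weak formulation: find u (satisfying any essential BC) such that ∫_0^2 u'(x) v'(x) dx = ∫_0^2 f v dx for all v ∈ V.
Substituting f(x) = 5*sin(π*x), the right-hand side is ∫_0^2 (5*sin(π*x)) v dx.


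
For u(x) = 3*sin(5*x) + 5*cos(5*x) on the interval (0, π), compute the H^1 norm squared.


||u||_{H^1(0,π)}^2 = 442*π

u'(x) = -25*sin(5*x) + 15*cos(5*x).
Expand u² and (u')² and integrate term by term on (0, π), using: for integers n ≥ 1, ∫_0^π sin²(nx) dx = ∫_0^π cos²(nx) dx = π/2; for n ≠ n', ∫_0^π sin(nx)sin(n'x) dx = ∫_0^π cos(nx)cos(n'x) dx = 0; and by product-to-sum, ∫_0^π sin(nx)cos(n'x) dx = ½∫_0^π [sin((n+n')x) + sin((n−n')x)] dx, which is 0 when n+n' is even and 2n/(n²−n'²) when n+n' is odd (it need not vanish on (0, π)).
  u² squared terms: (3)²·∫sin(5x)² dx = 9·π/2 = 9*π/2;  (5)²·∫cos(5x)² dx = 25·π/2 = 25*π/2.
  u² cross terms: 2·(3)·(5)·∫sin(5x)·cos(5x) dx = 30·(0) = 0.
  So ∫_0^π u² dx = 9*π/2 + 25*π/2 + 0 = 17*π.
  (u')² squared terms: (-25)²·∫sin(5x)² dx = 625·π/2 = 625*π/2;  (15)²·∫cos(5x)² dx = 225·π/2 = 225*π/2.
  (u')² cross terms: 2·(-25)·(15)·∫sin(5x)·cos(5x) dx = -750·(0) = 0.
  So ∫_0^π (u')² dx = 625*π/2 + 225*π/2 + 0 = 425*π.
||u||_{H^1}^2 = (17*π) + (425*π) = 442*π.


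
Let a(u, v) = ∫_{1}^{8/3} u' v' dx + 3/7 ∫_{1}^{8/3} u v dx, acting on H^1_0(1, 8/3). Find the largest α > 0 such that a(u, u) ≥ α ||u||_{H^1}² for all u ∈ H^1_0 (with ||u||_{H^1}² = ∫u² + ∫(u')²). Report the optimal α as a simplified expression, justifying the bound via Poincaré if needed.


α = 3*(25 + 21*π^2)/(7*(25 + 9*π^2))

Coercivity of a(·,·) on H^1_0(1, 8/3) means a(u, u) ≥ α ||u||_{H^1}² for every u ∈ H^1_0.
The interval has length L = 5/3, and Poincaré/coercivity depend only on L. Here a(u, u) = ∫(u')² + (3/7)·∫u².
Here 0 < c = 3/7 < 1. The condition a(u,u) ≥ α||u||_{H^1}² reads (1−α)∫(u')² ≥ (α−c)∫u². Any admissible α is ≤ 1 (rapidly oscillating u have ∫u²/∫(u')² → 0), and α = 1 would force 0 ≥ (1−c)∫u², impossible since c < 1; so 1−α > 0. By the sharp Poincaré inequality on H^1_0 of an interval of length L, ∫(u')² ≥ (π/L)²∫u² with equality for the first sine mode sin(π(x−x₀)/L) (x₀ the left endpoint), so the inequality holds for all u iff (1−α)(π/L)² ≥ α − c, i.e. α ≤ ((π/L)² + c)/((π/L)² + 1) = (1 + c(L/π)²)/(1 + (L/π)²). With (π/L)² = 9*π^2/25 and c = 3/7, the largest admissible constant is α = ((π/L)² + c)/((π/L)² + 1).
Simplifying, α = 3*(25 + 21*π^2)/(7*(25 + 9*π^2)).


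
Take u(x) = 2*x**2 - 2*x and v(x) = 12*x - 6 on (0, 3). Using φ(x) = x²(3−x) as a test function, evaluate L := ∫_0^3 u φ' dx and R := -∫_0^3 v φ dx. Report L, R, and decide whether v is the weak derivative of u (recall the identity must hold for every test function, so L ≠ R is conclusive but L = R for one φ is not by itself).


LHS = -351/10, RHS = -1053/10. No, v is not the weak derivative of u.

u(x) = 2*x**2 - 2*x, classical derivative u'(x) = 4*x - 2.
φ(x) = x²(3−x), so φ'(x) = 3*x*(2 - x).
Note φ(0) = φ(3) = 0, so the boundary term u·φ vanishes.
LHS = ∫_0^3 u(x) φ'(x) dx = ∫_0^3 (-6*x^4 + 18*x^3 - 12*x^2) dx. Term by term:
  ∫_0^3 -6*x^4 dx = -1458/5;  ∫_0^3 18*x^3 dx = 729/2;  ∫_0^3 -12*x^2 dx = -108.
Sum: -1458/5 + 729/2 − 108 = -351/10.
So LHS = -351/10.
∫_0^3 v(x) φ(x) dx = ∫_0^3 (-12*x^4 + 42*x^3 - 18*x^2) dx. Term by term:
  ∫_0^3 -12*x^4 dx = -2916/5;  ∫_0^3 42*x^3 dx = 1701/2;  ∫_0^3 -18*x^2 dx = -162.
Sum: -2916/5 + 1701/2 − 162 = 1053/10.
So RHS = -∫_0^3 v(x) φ(x) dx = -1053/10.
LHS − RHS = 351/5 ≠ 0, so the identity fails.
(For a valid weak derivative the identity must hold for EVERY test function, in particular this one. The failure shows v is NOT the weak derivative of u.)
Correct weak derivative would be u'(x) = 4*x - 2.


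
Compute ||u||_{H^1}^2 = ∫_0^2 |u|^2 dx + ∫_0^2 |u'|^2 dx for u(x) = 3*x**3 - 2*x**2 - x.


||u||_{H^1}^2 = 29978/105

The H^1 norm (squared) on an interval (0, L) is
  ||u||_{H^1}^2 = ∫_0^L u(x)^2 dx + ∫_0^L u'(x)^2 dx.
Compute u'(x) = 9*x**2 - 4*x - 1.
Then u(x)^2 = 9*x**6 - 12*x**5 - 2*x**4 + 4*x**3 + x**2 and u'(x)^2 = 81*x**4 - 72*x**3 - 2*x**2 + 8*x + 1.
Integrate each monomial from 0 to 2 using ∫_0^2 c·x^n dx = c·2^(n+1)/(n+1):
  ∫_0^2 u(x)^2 dx = ∫_0^2 (9*x^6 - 12*x^5 - 2*x^4 + 4*x^3 + x^2) dx. Term by term:
    ∫_0^2 9*x^6 dx = 1152/7;  ∫_0^2 -12*x^5 dx = -128;  ∫_0^2 -2*x^4 dx = -64/5;
    ∫_0^2 4*x^3 dx = 16;  ∫_0^2 x^2 dx = 8/3.
  Sum: 1152/7 − 128 − 64/5 + 16 + 8/3 = 4456/105.
  ∫_0^2 u'(x)^2 dx = ∫_0^2 (81*x^4 - 72*x^3 - 2*x^2 + 8*x + 1) dx. Term by term:
    ∫_0^2 81*x^4 dx = 2592/5;  ∫_0^2 -72*x^3 dx = -288;  ∫_0^2 -2*x^2 dx = -16/3;
    ∫_0^2 8*x dx = 16;  ∫_0^2 1 dx = 2.
  Sum: 2592/5 − 288 − 16/3 + 16 + 2 = 3646/15.
Adding: ||u||_{H^1}^2 = 4456/105 + 3646/15 = 29978/105.


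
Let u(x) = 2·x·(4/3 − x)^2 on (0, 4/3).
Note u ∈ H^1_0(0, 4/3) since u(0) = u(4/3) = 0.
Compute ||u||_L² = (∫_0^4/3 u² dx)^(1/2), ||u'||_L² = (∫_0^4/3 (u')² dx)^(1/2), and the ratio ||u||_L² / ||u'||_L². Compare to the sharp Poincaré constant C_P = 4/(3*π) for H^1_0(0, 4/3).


||u||_L² / ||u'||_L² = 2*sqrt(14)/21 < C_P = 4/(3*π).

u(x) = 2·x·(4/3 − x)^2, so u'(x) = 6*x^2 - 32*x/3 + 32/9.
u(x) = 2·x·(4/3 − x)^2 vanishes at x = 0 and x = 4/3, so u ∈ H^1_0(0, 4/3). Differentiate via the product rule and integrate the resulting polynomials term by term.
  ∫_0^4/3 u² dx = ∫_0^4/3 (4*x^6 - 64*x^5/3 + 128*x^4/3 - 1024*x^3/27 + 1024*x^2/81) dx. Term by term:
    ∫_0^4/3 4*x^6 dx = 65536/15309;  ∫_0^4/3 -64*x^5/3 dx = -131072/6561;  ∫_0^4/3 128*x^4/3 dx = 131072/3645;
    ∫_0^4/3 -1024*x^3/27 dx = -65536/2187;  ∫_0^4/3 1024*x^2/81 dx = 65536/6561.
  Sum: 65536/15309 − 131072/6561 + 131072/3645 − 65536/2187 + 65536/6561 = 65536/229635.
  ∫_0^4/3 (u')² dx = ∫_0^4/3 (36*x^4 - 128*x^3 + 1408*x^2/9 - 2048*x/27 + 1024/81) dx. Term by term:
    ∫_0^4/3 36*x^4 dx = 4096/135;  ∫_0^4/3 -128*x^3 dx = -8192/81;  ∫_0^4/3 1408*x^2/9 dx = 90112/729;
    ∫_0^4/3 -2048*x/27 dx = -16384/243;  ∫_0^4/3 1024/81 dx = 4096/243.
  Sum: 4096/135 − 8192/81 + 90112/729 − 16384/243 + 4096/243 = 8192/3645.
∫_0^4/3 u² dx = 65536/229635, so ||u||_L² = 256*sqrt(35)/2835.
∫_0^4/3 (u')² dx = 8192/3645, so ||u'||_L² = 64*sqrt(10)/135.
Ratio ||u||_L² / ||u'||_L² = 2*sqrt(14)/21.
Sharp Poincaré constant on H^1_0(0, 4/3) is C_P = L/π = 4/(3*π), achieved by sin(3*π/4·x).
A polynomial bump cannot attain the sharp Poincaré constant (only the first sine eigenfunction does), so the ratio is strictly less than C_P, consistent with ||u||_L² ≤ C_P ||u'||_L².


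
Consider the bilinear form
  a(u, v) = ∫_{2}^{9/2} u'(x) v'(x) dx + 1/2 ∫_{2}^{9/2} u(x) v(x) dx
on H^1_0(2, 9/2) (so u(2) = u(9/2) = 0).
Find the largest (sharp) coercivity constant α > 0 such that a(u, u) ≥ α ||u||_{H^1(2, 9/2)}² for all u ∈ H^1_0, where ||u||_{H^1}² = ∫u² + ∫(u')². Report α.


α = (25 + 8*π^2)/(2*(25 + 4*π^2))

Coercivity of a(·,·) on H^1_0(2, 9/2) means a(u, u) ≥ α ||u||_{H^1}² for every u ∈ H^1_0.
The interval has length L = 5/2, and Poincaré/coercivity depend only on L. Here a(u, u) = ∫(u')² + (1/2)·∫u².
Here 0 < c = 1/2 < 1. The condition a(u,u) ≥ α||u||_{H^1}² reads (1−α)∫(u')² ≥ (α−c)∫u². Any admissible α is ≤ 1 (rapidly oscillating u have ∫u²/∫(u')² → 0), and α = 1 would force 0 ≥ (1−c)∫u², impossible since c < 1; so 1−α > 0. By the sharp Poincaré inequality on H^1_0 of an interval of length L, ∫(u')² ≥ (π/L)²∫u² with equality for the first sine mode sin(π(x−x₀)/L) (x₀ the left endpoint), so the inequality holds for all u iff (1−α)(π/L)² ≥ α − c, i.e. α ≤ ((π/L)² + c)/((π/L)² + 1) = (1 + c(L/π)²)/(1 + (L/π)²). With (π/L)² = 4*π^2/25 and c = 1/2, the largest admissible constant is α = ((π/L)² + c)/((π/L)² + 1).
Simplifying, α = (25 + 8*π^2)/(2*(25 + 4*π^2)).


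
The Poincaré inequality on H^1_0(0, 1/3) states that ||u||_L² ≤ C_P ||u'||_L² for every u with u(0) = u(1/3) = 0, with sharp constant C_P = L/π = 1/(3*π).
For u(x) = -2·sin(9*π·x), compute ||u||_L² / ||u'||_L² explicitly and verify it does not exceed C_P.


||u||_L² / ||u'||_L² = 1/(9*π) < C_P = 1/(3*π).

u(x) = -2·sin(9*π·x), so u'(x) = -18*π*cos(9*π*x).
Writing u(x) = A·sin(kπx/L) with A = -2 and k = 3, use ∫_0^L sin²(kπx/L) dx = L/2 and ∫_0^L cos²(kπx/L) dx = L/2.
u² = 4·sin²(9*π·x) and (u')² = 324*π^2·cos²(9*π·x), and each of sin², cos² integrates to L/2 = 1/6 over (0, 1/3).
∫_0^1/3 u² dx = 2/3, so ||u||_L² = sqrt(6)/3.
∫_0^1/3 (u')² dx = 54*π^2, so ||u'||_L² = 3*sqrt(6)*π.
Ratio ||u||_L² / ||u'||_L² = 1/(9*π).
Sharp Poincaré constant on H^1_0(0, 1/3) is C_P = L/π = 1/(3*π), achieved by sin(3*π·x).
This is the k = 3 harmonic; the ratio L/(kπ) is strictly less than C_P = L/π, consistent with the sharp inequality ||u||_L² ≤ C_P ||u'||_L².


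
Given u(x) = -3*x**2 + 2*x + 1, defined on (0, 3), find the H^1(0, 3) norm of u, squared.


||u||_{H^1}^2 = 2127/5

The H^1 norm (squared) on an interval (0, L) is
  ||u||_{H^1}^2 = ∫_0^L u(x)^2 dx + ∫_0^L u'(x)^2 dx.
Compute u'(x) = 2 - 6*x.
Then u(x)^2 = 9*x**4 - 12*x**3 - 2*x**2 + 4*x + 1 and u'(x)^2 = 36*x**2 - 24*x + 4.
Integrate each monomial from 0 to 3 using ∫_0^3 c·x^n dx = c·3^(n+1)/(n+1):
  ∫_0^3 u(x)^2 dx = ∫_0^3 (9*x^4 - 12*x^3 - 2*x^2 + 4*x + 1) dx. Term by term:
    ∫_0^3 9*x^4 dx = 2187/5;  ∫_0^3 -12*x^3 dx = -243;  ∫_0^3 -2*x^2 dx = -18;
    ∫_0^3 4*x dx = 18;  ∫_0^3 1 dx = 3.
  Sum: 2187/5 − 243 − 18 + 18 + 3 = 987/5.
  ∫_0^3 u'(x)^2 dx = ∫_0^3 (36*x^2 - 24*x + 4) dx. Term by term:
    ∫_0^3 36*x^2 dx = 324;  ∫_0^3 -24*x dx = -108;  ∫_0^3 4 dx = 12.
  Sum: 324 − 108 + 12 = 228.
Adding: ||u||_{H^1}^2 = 987/5 + 228 = 2127/5.


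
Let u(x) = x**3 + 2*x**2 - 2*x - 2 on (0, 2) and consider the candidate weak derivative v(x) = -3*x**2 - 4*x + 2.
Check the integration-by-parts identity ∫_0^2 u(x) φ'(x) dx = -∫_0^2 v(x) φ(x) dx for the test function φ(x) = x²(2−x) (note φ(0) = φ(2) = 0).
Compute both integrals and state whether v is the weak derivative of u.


LHS = -152/15, RHS = 152/15. No, v is not the weak derivative of u.

u(x) = x**3 + 2*x**2 - 2*x - 2, classical derivative u'(x) = 3*x**2 + 4*x - 2.
φ(x) = x²(2−x), so φ'(x) = x*(4 - 3*x).
Note φ(0) = φ(2) = 0, so the boundary term u·φ vanishes.
LHS = ∫_0^2 u(x) φ'(x) dx = ∫_0^2 (-3*x^5 - 2*x^4 + 14*x^3 - 2*x^2 - 8*x) dx. Term by term:
  ∫_0^2 -3*x^5 dx = -32;  ∫_0^2 -2*x^4 dx = -64/5;  ∫_0^2 14*x^3 dx = 56;
  ∫_0^2 -2*x^2 dx = -16/3;  ∫_0^2 -8*x dx = -16.
Sum: -32 − 64/5 + 56 − 16/3 − 16 = -152/15.
So LHS = -152/15.
∫_0^2 v(x) φ(x) dx = ∫_0^2 (3*x^5 - 2*x^4 - 10*x^3 + 4*x^2) dx. Term by term:
  ∫_0^2 3*x^5 dx = 32;  ∫_0^2 -2*x^4 dx = -64/5;  ∫_0^2 -10*x^3 dx = -40;
  ∫_0^2 4*x^2 dx = 32/3.
Sum: 32 − 64/5 − 40 + 32/3 = -152/15.
So RHS = -∫_0^2 v(x) φ(x) dx = 152/15.
LHS − RHS = -304/15 ≠ 0, so the identity fails.
(For a valid weak derivative the identity must hold for EVERY test function, in particular this one. The failure shows v is NOT the weak derivative of u.)
Correct weak derivative would be u'(x) = 3*x**2 + 4*x - 2.


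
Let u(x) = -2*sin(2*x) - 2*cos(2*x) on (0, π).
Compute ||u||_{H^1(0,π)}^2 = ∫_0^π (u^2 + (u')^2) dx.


||u||_{H^1(0,π)}^2 = 20*π

u'(x) = 4*sin(2*x) - 4*cos(2*x).
Expand u² and (u')² and integrate term by term on (0, π), using: for integers n ≥ 1, ∫_0^π sin²(nx) dx = ∫_0^π cos²(nx) dx = π/2; for n ≠ n', ∫_0^π sin(nx)sin(n'x) dx = ∫_0^π cos(nx)cos(n'x) dx = 0; and by product-to-sum, ∫_0^π sin(nx)cos(n'x) dx = ½∫_0^π [sin((n+n')x) + sin((n−n')x)] dx, which is 0 when n+n' is even and 2n/(n²−n'²) when n+n' is odd (it need not vanish on (0, π)).
  u² squared terms: (-2)²·∫cos(2x)² dx = 4·π/2 = 2*π;  (-2)²·∫sin(2x)² dx = 4·π/2 = 2*π.
  u² cross terms: 2·(-2)·(-2)·∫cos(2x)·sin(2x) dx = 8·(0) = 0.
  So ∫_0^π u² dx = 2*π + 2*π + 0 = 4*π.
  (u')² squared terms: (-4)²·∫cos(2x)² dx = 16·π/2 = 8*π;  (4)²·∫sin(2x)² dx = 16·π/2 = 8*π.
  (u')² cross terms: 2·(-4)·(4)·∫cos(2x)·sin(2x) dx = -32·(0) = 0.
  So ∫_0^π (u')² dx = 8*π + 8*π + 0 = 16*π.
||u||_{H^1}^2 = (4*π) + (16*π) = 20*π.


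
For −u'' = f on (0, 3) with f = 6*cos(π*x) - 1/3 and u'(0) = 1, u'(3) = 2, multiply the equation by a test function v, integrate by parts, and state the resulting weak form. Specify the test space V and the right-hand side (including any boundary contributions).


V = H^1(0, 3) (v unrestricted at boundary; u is determined up to an additive constant); weak form: ∫_0^3 u'v' dx = ∫_0^3 (6*cos(π*x) - 1/3) v dx + 2·v(3) − v(0) for all v ∈ V.

Multiply both sides by a test function v and integrate from 0 to 3:
  ∫_0^3 −u''(x) v(x) dx = ∫_0^3 f(x) v(x) dx.
Integrate the LHS by parts once:
  ∫_0^3 −u'' v dx = −[u'(x) v(x)]_0^3 + ∫_0^3 u'(x) v'(x) dx.
Thus ∫_0^3 u'(x) v'(x) dx = ∫_0^3 f(x) v(x) dx + [u'(x) v(x)]_0^3.
Choose V so that boundary terms are either known or forced to vanish.
u has inhomogeneous Neumann u'(0) = 1, u'(3) = 2. [u' v]_0^3 = (2)·v(3) − (1)·v(0) = 2·v(3) − v(0). Take V = H^1(0, 3); boundary term becomes part of RHS.
Weak formulation: find u (satisfying any essential BC) such that ∫_0^3 u'(x) v'(x) dx = ∫_0^3 f v dx + 2·v(3) − v(0) for all v ∈ V (Neumann data are natural BCs: they enter the RHS as boundary terms).
Substituting f(x) = 6*cos(π*x) - 1/3, the right-hand side is ∫_0^3 (6*cos(π*x) - 1/3) v dx + 2·v(3) − v(0).
Compatibility check (pure Neumann): taking v ≡ 1 ∈ V gives 0 = ∫_0^3 f dx + (2) − (1), i.e. ∫_0^3 f dx must equal u'(0) − u'(3) = -1. Indeed ∫_0^3 (6*cos(π*x) - 1/3) dx = -1, so the data are compatible. The solution is then unique only up to an additive constant (fix it e.g. by requiring ∫_0^3 u dx = 0).


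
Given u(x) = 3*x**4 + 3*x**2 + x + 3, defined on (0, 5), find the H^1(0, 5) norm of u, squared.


||u||_{H^1}^2 = 163418425/42

The H^1 norm (squared) on an interval (0, L) is
  ||u||_{H^1}^2 = ∫_0^L u(x)^2 dx + ∫_0^L u'(x)^2 dx.
Compute u'(x) = 12*x**3 + 6*x + 1.
Then u(x)^2 = 9*x**8 + 18*x**6 + 6*x**5 + 27*x**4 + 6*x**3 + 19*x**2 + 6*x + 9 and u'(x)^2 = 144*x**6 + 144*x**4 + 24*x**3 + 36*x**2 + 12*x + 1.
Integrate each monomial from 0 to 5 using ∫_0^5 c·x^n dx = c·5^(n+1)/(n+1):
  ∫_0^5 u(x)^2 dx = ∫_0^5 (9*x^8 + 18*x^6 + 6*x^5 + 27*x^4 + 6*x^3 + 19*x^2 + 6*x + 9) dx. Term by term:
    ∫_0^5 9*x^8 dx = 1953125;  ∫_0^5 18*x^6 dx = 1406250/7;  ∫_0^5 6*x^5 dx = 15625;
    ∫_0^5 27*x^4 dx = 16875;  ∫_0^5 6*x^3 dx = 1875/2;  ∫_0^5 19*x^2 dx = 2375/3;
    ∫_0^5 6*x dx = 75;  ∫_0^5 9 dx = 45.
  Sum: 1953125 + 1406250/7 + 15625 + 16875 + 1875/2 + 2375/3 + 75 + 45 = 91911415/42.
  ∫_0^5 u'(x)^2 dx = ∫_0^5 (144*x^6 + 144*x^4 + 24*x^3 + 36*x^2 + 12*x + 1) dx. Term by term:
    ∫_0^5 144*x^6 dx = 11250000/7;  ∫_0^5 144*x^4 dx = 90000;  ∫_0^5 24*x^3 dx = 3750;
    ∫_0^5 36*x^2 dx = 1500;  ∫_0^5 12*x dx = 150;  ∫_0^5 1 dx = 5.
  Sum: 11250000/7 + 90000 + 3750 + 1500 + 150 + 5 = 11917835/7.
Adding: ||u||_{H^1}^2 = 91911415/42 + 11917835/7 = 163418425/42.


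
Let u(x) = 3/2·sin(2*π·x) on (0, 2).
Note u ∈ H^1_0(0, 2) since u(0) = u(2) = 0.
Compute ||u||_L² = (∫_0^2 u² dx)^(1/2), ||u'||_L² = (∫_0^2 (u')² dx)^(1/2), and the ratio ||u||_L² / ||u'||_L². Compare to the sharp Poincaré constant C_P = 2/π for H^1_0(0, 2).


||u||_L² / ||u'||_L² = 1/(2*π) < C_P = 2/π.

u(x) = 3/2·sin(2*π·x), so u'(x) = 3*π*cos(2*π*x).
Writing u(x) = A·sin(kπx/L) with A = 3/2 and k = 4, use ∫_0^L sin²(kπx/L) dx = L/2 and ∫_0^L cos²(kπx/L) dx = L/2.
u² = 9/4·sin²(2*π·x) and (u')² = 9*π^2·cos²(2*π·x), and each of sin², cos² integrates to L/2 = 1 over (0, 2).
∫_0^2 u² dx = 9/4, so ||u||_L² = 3/2.
∫_0^2 (u')² dx = 9*π^2, so ||u'||_L² = 3*π.
Ratio ||u||_L² / ||u'||_L² = 1/(2*π).
Sharp Poincaré constant on H^1_0(0, 2) is C_P = L/π = 2/π, achieved by sin(π/2·x).
This is the k = 4 harmonic; the ratio L/(kπ) is strictly less than C_P = L/π, consistent with the sharp inequality ||u||_L² ≤ C_P ||u'||_L².


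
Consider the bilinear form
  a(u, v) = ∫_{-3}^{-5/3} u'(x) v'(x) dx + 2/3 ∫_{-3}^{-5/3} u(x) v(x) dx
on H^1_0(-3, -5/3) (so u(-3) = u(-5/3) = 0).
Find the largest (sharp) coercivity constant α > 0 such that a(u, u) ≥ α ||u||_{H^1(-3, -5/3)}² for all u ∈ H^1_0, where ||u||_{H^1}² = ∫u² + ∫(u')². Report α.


α = (32 + 27*π^2)/(3*(16 + 9*π^2))

Coercivity of a(·,·) on H^1_0(-3, -5/3) means a(u, u) ≥ α ||u||_{H^1}² for every u ∈ H^1_0.
The interval has length L = 4/3, and Poincaré/coercivity depend only on L. Here a(u, u) = ∫(u')² + (2/3)·∫u².
Here 0 < c = 2/3 < 1. The condition a(u,u) ≥ α||u||_{H^1}² reads (1−α)∫(u')² ≥ (α−c)∫u². Any admissible α is ≤ 1 (rapidly oscillating u have ∫u²/∫(u')² → 0), and α = 1 would force 0 ≥ (1−c)∫u², impossible since c < 1; so 1−α > 0. By the sharp Poincaré inequality on H^1_0 of an interval of length L, ∫(u')² ≥ (π/L)²∫u² with equality for the first sine mode sin(π(x−x₀)/L) (x₀ the left endpoint), so the inequality holds for all u iff (1−α)(π/L)² ≥ α − c, i.e. α ≤ ((π/L)² + c)/((π/L)² + 1) = (1 + c(L/π)²)/(1 + (L/π)²). With (π/L)² = 9*π^2/16 and c = 2/3, the largest admissible constant is α = ((π/L)² + c)/((π/L)² + 1).
Simplifying, α = (32 + 27*π^2)/(3*(16 + 9*π^2)).


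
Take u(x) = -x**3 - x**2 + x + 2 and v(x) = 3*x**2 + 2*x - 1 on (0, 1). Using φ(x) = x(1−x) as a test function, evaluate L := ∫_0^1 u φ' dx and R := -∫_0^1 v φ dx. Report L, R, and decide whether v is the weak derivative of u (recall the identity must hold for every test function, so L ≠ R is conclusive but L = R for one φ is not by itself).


LHS = 3/20, RHS = -3/20. No, v is not the weak derivative of u.

u(x) = -x**3 - x**2 + x + 2, classical derivative u'(x) = -3*x**2 - 2*x + 1.
φ(x) = x(1−x), so φ'(x) = 1 - 2*x.
Note φ(0) = φ(1) = 0, so the boundary term u·φ vanishes.
LHS = ∫_0^1 u(x) φ'(x) dx = ∫_0^1 (2*x^4 + x^3 - 3*x^2 - 3*x + 2) dx. Term by term:
  ∫_0^1 2*x^4 dx = 2/5;  ∫_0^1 x^3 dx = 1/4;  ∫_0^1 -3*x^2 dx = -1;
  ∫_0^1 -3*x dx = -3/2;  ∫_0^1 2 dx = 2.
Sum: 2/5 + 1/4 − 1 − 3/2 + 2 = 3/20.
So LHS = 3/20.
∫_0^1 v(x) φ(x) dx = ∫_0^1 (-3*x^4 + x^3 + 3*x^2 - x) dx. Term by term:
  ∫_0^1 -3*x^4 dx = -3/5;  ∫_0^1 x^3 dx = 1/4;  ∫_0^1 3*x^2 dx = 1;
  ∫_0^1 -x dx = -1/2.
Sum: -3/5 + 1/4 + 1 − 1/2 = 3/20.
So RHS = -∫_0^1 v(x) φ(x) dx = -3/20.
LHS − RHS = 3/10 ≠ 0, so the identity fails.
(For a valid weak derivative the identity must hold for EVERY test function, in particular this one. The failure shows v is NOT the weak derivative of u.)
Correct weak derivative would be u'(x) = -3*x**2 - 2*x + 1.


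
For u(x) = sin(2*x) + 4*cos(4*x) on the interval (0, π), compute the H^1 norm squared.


||u||_{H^1(0,π)}^2 = 277*π/2

u'(x) = -16*sin(4*x) + 2*cos(2*x).
Expand u² and (u')² and integrate term by term on (0, π), using: for integers n ≥ 1, ∫_0^π sin²(nx) dx = ∫_0^π cos²(nx) dx = π/2; for n ≠ n', ∫_0^π sin(nx)sin(n'x) dx = ∫_0^π cos(nx)cos(n'x) dx = 0; and by product-to-sum, ∫_0^π sin(nx)cos(n'x) dx = ½∫_0^π [sin((n+n')x) + sin((n−n')x)] dx, which is 0 when n+n' is even and 2n/(n²−n'²) when n+n' is odd (it need not vanish on (0, π)).
  u² squared terms: (4)²·∫cos(4x)² dx = 16·π/2 = 8*π;  (1)²·∫sin(2x)² dx = 1·π/2 = π/2.
  u² cross terms: 2·(4)·(1)·∫cos(4x)·sin(2x) dx = 8·(0) = 0.
  So ∫_0^π u² dx = 8*π + π/2 + 0 = 17*π/2.
  (u')² squared terms: (-16)²·∫sin(4x)² dx = 256·π/2 = 128*π;  (2)²·∫cos(2x)² dx = 4·π/2 = 2*π.
  (u')² cross terms: 2·(-16)·(2)·∫sin(4x)·cos(2x) dx = -64·(0) = 0.
  So ∫_0^π (u')² dx = 128*π + 2*π + 0 = 130*π.
||u||_{H^1}^2 = (17*π/2) + (130*π) = 277*π/2.


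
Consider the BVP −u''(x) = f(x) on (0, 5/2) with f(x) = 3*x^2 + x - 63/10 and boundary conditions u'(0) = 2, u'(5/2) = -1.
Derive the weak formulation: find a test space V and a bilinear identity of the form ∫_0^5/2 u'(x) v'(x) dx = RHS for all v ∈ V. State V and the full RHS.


V = H^1(0, 5/2) (v unrestricted at boundary; u is determined up to an additive constant); weak form: ∫_0^5/2 u'v' dx = ∫_0^5/2 (3*x^2 + x - 63/10) v dx − v(5/2) − 2·v(0) for all v ∈ V.

Multiply both sides by a test function v and integrate from 0 to 5/2:
  ∫_0^5/2 −u''(x) v(x) dx = ∫_0^5/2 f(x) v(x) dx.
Integrate the LHS by parts once:
  ∫_0^5/2 −u'' v dx = −[u'(x) v(x)]_0^5/2 + ∫_0^5/2 u'(x) v'(x) dx.
Thus ∫_0^5/2 u'(x) v'(x) dx = ∫_0^5/2 f(x) v(x) dx + [u'(x) v(x)]_0^5/2.
Choose V so that boundary terms are either known or forced to vanish.
u has inhomogeneous Neumann u'(0) = 2, u'(5/2) = -1. [u' v]_0^5/2 = (-1)·v(5/2) − (2)·v(0) = − v(5/2) − 2·v(0). Take V = H^1(0, 5/2); boundary term becomes part of RHS.
Weak formulation: find u (satisfying any essential BC) such that ∫_0^5/2 u'(x) v'(x) dx = ∫_0^5/2 f v dx − v(5/2) − 2·v(0) for all v ∈ V (Neumann data are natural BCs: they enter the RHS as boundary terms).
Substituting f(x) = 3*x^2 + x - 63/10, the right-hand side is ∫_0^5/2 (3*x^2 + x - 63/10) v dx − v(5/2) − 2·v(0).
Compatibility check (pure Neumann): taking v ≡ 1 ∈ V gives 0 = ∫_0^5/2 f dx + (-1) − (2), i.e. ∫_0^5/2 f dx must equal u'(0) − u'(5/2) = 3. Indeed ∫_0^5/2 (3*x^2 + x - 63/10) dx = 3, so the data are compatible. The solution is then unique only up to an additive constant (fix it e.g. by requiring ∫_0^5/2 u dx = 0).


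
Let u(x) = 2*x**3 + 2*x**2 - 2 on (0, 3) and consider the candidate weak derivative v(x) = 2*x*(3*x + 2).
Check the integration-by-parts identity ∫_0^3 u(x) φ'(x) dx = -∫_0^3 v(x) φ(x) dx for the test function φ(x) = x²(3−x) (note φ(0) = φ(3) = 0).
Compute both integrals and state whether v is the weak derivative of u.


LHS = -972/5, RHS = -972/5. Yes, v = u' weakly.

u(x) = 2*x**3 + 2*x**2 - 2, classical derivative u'(x) = 6*x**2 + 4*x.
φ(x) = x²(3−x), so φ'(x) = 3*x*(2 - x).
Note φ(0) = φ(3) = 0, so the boundary term u·φ vanishes.
LHS = ∫_0^3 u(x) φ'(x) dx = ∫_0^3 (-6*x^5 + 6*x^4 + 12*x^3 + 6*x^2 - 12*x) dx. Term by term:
  ∫_0^3 -6*x^5 dx = -729;  ∫_0^3 6*x^4 dx = 1458/5;  ∫_0^3 12*x^3 dx = 243;
  ∫_0^3 6*x^2 dx = 54;  ∫_0^3 -12*x dx = -54.
Sum: -729 + 1458/5 + 243 + 54 − 54 = -972/5.
So LHS = -972/5.
∫_0^3 v(x) φ(x) dx = ∫_0^3 (-6*x^5 + 14*x^4 + 12*x^3) dx. Term by term:
  ∫_0^3 -6*x^5 dx = -729;  ∫_0^3 14*x^4 dx = 3402/5;  ∫_0^3 12*x^3 dx = 243.
Sum: -729 + 3402/5 + 243 = 972/5.
So RHS = -∫_0^3 v(x) φ(x) dx = -972/5.
LHS = RHS, so the identity holds for this test φ.
Moreover u is smooth here and v(x) = u'(x) = 6*x**2 + 4*x pointwise, so the identity holds for every test function. Hence v is the weak derivative of u.


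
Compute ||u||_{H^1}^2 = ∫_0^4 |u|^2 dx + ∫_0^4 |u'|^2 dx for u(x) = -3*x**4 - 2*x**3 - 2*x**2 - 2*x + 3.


||u||_{H^1}^2 = 30777468/35

The H^1 norm (squared) on an interval (0, L) is
  ||u||_{H^1}^2 = ∫_0^L u(x)^2 dx + ∫_0^L u'(x)^2 dx.
Compute u'(x) = -12*x**3 - 6*x**2 - 4*x - 2.
Then u(x)^2 = 9*x**8 + 12*x**7 + 16*x**6 + 20*x**5 - 6*x**4 - 4*x**3 - 8*x**2 - 12*x + 9 and u'(x)^2 = 144*x**6 + 144*x**5 + 132*x**4 + 96*x**3 + 40*x**2 + 16*x + 4.
Integrate each monomial from 0 to 4 using ∫_0^4 c·x^n dx = c·4^(n+1)/(n+1):
  ∫_0^4 u(x)^2 dx = ∫_0^4 (9*x^8 + 12*x^7 + 16*x^6 + 20*x^5 - 6*x^4 - 4*x^3 - 8*x^2 - 12*x + 9) dx. Term by term:
    ∫_0^4 9*x^8 dx = 262144;  ∫_0^4 12*x^7 dx = 98304;  ∫_0^4 16*x^6 dx = 262144/7;
    ∫_0^4 20*x^5 dx = 40960/3;  ∫_0^4 -6*x^4 dx = -6144/5;  ∫_0^4 -4*x^3 dx = -256;
    ∫_0^4 -8*x^2 dx = -512/3;  ∫_0^4 -12*x dx = -96;  ∫_0^4 9 dx = 36.
  Sum: 262144 + 98304 + 262144/7 + 40960/3 − 6144/5 − 256 − 512/3 − 96 + 36 = 43032676/105.
  ∫_0^4 u'(x)^2 dx = ∫_0^4 (144*x^6 + 144*x^5 + 132*x^4 + 96*x^3 + 40*x^2 + 16*x + 4) dx. Term by term:
    ∫_0^4 144*x^6 dx = 2359296/7;  ∫_0^4 144*x^5 dx = 98304;  ∫_0^4 132*x^4 dx = 135168/5;
    ∫_0^4 96*x^3 dx = 6144;  ∫_0^4 40*x^2 dx = 2560/3;  ∫_0^4 16*x dx = 128;
    ∫_0^4 4 dx = 16.
  Sum: 2359296/7 + 98304 + 135168/5 + 6144 + 2560/3 + 128 + 16 = 49299728/105.
Adding: ||u||_{H^1}^2 = 43032676/105 + 49299728/105 = 30777468/35.


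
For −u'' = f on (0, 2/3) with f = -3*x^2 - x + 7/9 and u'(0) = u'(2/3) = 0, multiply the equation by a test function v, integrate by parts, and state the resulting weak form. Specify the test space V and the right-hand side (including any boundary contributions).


V = H^1(0, 2/3) (no boundary constraint on v; u is determined up to an additive constant); weak form: ∫_0^2/3 u'v' dx = ∫_0^2/3 (-3*x^2 - x + 7/9) v dx for all v ∈ V.

Multiply both sides by a test function v and integrate from 0 to 2/3:
  ∫_0^2/3 −u''(x) v(x) dx = ∫_0^2/3 f(x) v(x) dx.
Integrate the LHS by parts once:
  ∫_0^2/3 −u'' v dx = −[u'(x) v(x)]_0^2/3 + ∫_0^2/3 u'(x) v'(x) dx.
Thus ∫_0^2/3 u'(x) v'(x) dx = ∫_0^2/3 f(x) v(x) dx + [u'(x) v(x)]_0^2/3.
Choose V so that boundary terms are either known or forced to vanish.
u has homogeneous Neumann: u'(0) = u'(2/3) = 0. So [u' v]_0^2/3 = 0·v(2/3) − 0·v(0) = 0 for any v; take V = H^1(0, 2/3).
Weak formulation: find u (satisfying any essential BC) such that ∫_0^2/3 u'(x) v'(x) dx = ∫_0^2/3 f v dx for all v ∈ V (homogeneous Neumann, so boundary terms vanish).
Substituting f(x) = -3*x^2 - x + 7/9, the right-hand side is ∫_0^2/3 (-3*x^2 - x + 7/9) v dx.
Compatibility check (pure Neumann): taking v ≡ 1 ∈ V gives 0 = ∫_0^2/3 f dx + (0) − (0), i.e. ∫_0^2/3 f dx must equal u'(0) − u'(2/3) = 0. Indeed ∫_0^2/3 (-3*x^2 - x + 7/9) dx = 0, so the data are compatible. The solution is then unique only up to an additive constant (fix it e.g. by requiring ∫_0^2/3 u dx = 0).


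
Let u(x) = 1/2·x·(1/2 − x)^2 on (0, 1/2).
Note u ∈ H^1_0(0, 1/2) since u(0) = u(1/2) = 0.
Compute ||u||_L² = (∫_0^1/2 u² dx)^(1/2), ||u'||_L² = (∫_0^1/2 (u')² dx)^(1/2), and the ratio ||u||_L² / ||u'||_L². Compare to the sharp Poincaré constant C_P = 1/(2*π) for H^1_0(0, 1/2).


||u||_L² / ||u'||_L² = sqrt(14)/28 < C_P = 1/(2*π).

u(x) = 1/2·x·(1/2 − x)^2, so u'(x) = (2*x - 1)*(6*x - 1)/8.
u(x) = 1/2·x·(1/2 − x)^2 vanishes at x = 0 and x = 1/2, so u ∈ H^1_0(0, 1/2). Differentiate via the product rule and integrate the resulting polynomials term by term.
  ∫_0^1/2 u² dx = ∫_0^1/2 (x^6/4 - x^5/2 + 3*x^4/8 - x^3/8 + x^2/64) dx. Term by term:
    ∫_0^1/2 x^6/4 dx = 1/3584;  ∫_0^1/2 -x^5/2 dx = -1/768;  ∫_0^1/2 3*x^4/8 dx = 3/1280;
    ∫_0^1/2 -x^3/8 dx = -1/512;  ∫_0^1/2 x^2/64 dx = 1/1536.
  Sum: 1/3584 − 1/768 + 3/1280 − 1/512 + 1/1536 = 1/53760.
  ∫_0^1/2 (u')² dx = ∫_0^1/2 (9*x^4/4 - 3*x^3 + 11*x^2/8 - x/4 + 1/64) dx. Term by term:
    ∫_0^1/2 9*x^4/4 dx = 9/640;  ∫_0^1/2 -3*x^3 dx = -3/64;  ∫_0^1/2 11*x^2/8 dx = 11/192;
    ∫_0^1/2 -x/4 dx = -1/32;  ∫_0^1/2 1/64 dx = 1/128.
  Sum: 9/640 − 3/64 + 11/192 − 1/32 + 1/128 = 1/960.
∫_0^1/2 u² dx = 1/53760, so ||u||_L² = sqrt(210)/3360.
∫_0^1/2 (u')² dx = 1/960, so ||u'||_L² = sqrt(15)/120.
Ratio ||u||_L² / ||u'||_L² = sqrt(14)/28.
Sharp Poincaré constant on H^1_0(0, 1/2) is C_P = L/π = 1/(2*π), achieved by sin(2*π·x).
A polynomial bump cannot attain the sharp Poincaré constant (only the first sine eigenfunction does), so the ratio is strictly less than C_P, consistent with ||u||_L² ≤ C_P ||u'||_L².


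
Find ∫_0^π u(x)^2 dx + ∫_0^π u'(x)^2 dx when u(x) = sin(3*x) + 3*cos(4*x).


||u||_{H^1(0,π)}^2 = -612/7 + 163*π/2

u'(x) = -12*sin(4*x) + 3*cos(3*x).
Expand u² and (u')² and integrate term by term on (0, π), using: for integers n ≥ 1, ∫_0^π sin²(nx) dx = ∫_0^π cos²(nx) dx = π/2; for n ≠ n', ∫_0^π sin(nx)sin(n'x) dx = ∫_0^π cos(nx)cos(n'x) dx = 0; and by product-to-sum, ∫_0^π sin(nx)cos(n'x) dx = ½∫_0^π [sin((n+n')x) + sin((n−n')x)] dx, which is 0 when n+n' is even and 2n/(n²−n'²) when n+n' is odd (it need not vanish on (0, π)).
  u² squared terms: (3)²·∫cos(4x)² dx = 9·π/2 = 9*π/2;  (1)²·∫sin(3x)² dx = 1·π/2 = π/2.
  u² cross terms: 2·(3)·(1)·∫cos(4x)·sin(3x) dx = 6·(-6/7) = -36/7.
  So ∫_0^π u² dx = 9*π/2 + π/2 − 36/7 = -36/7 + 5*π.
  (u')² squared terms: (-12)²·∫sin(4x)² dx = 144·π/2 = 72*π;  (3)²·∫cos(3x)² dx = 9·π/2 = 9*π/2.
  (u')² cross terms: 2·(-12)·(3)·∫sin(4x)·cos(3x) dx = -72·(8/7) = -576/7.
  So ∫_0^π (u')² dx = 72*π + 9*π/2 − 576/7 = -576/7 + 153*π/2.
||u||_{H^1}^2 = (-36/7 + 5*π) + (-576/7 + 153*π/2) = -612/7 + 163*π/2.


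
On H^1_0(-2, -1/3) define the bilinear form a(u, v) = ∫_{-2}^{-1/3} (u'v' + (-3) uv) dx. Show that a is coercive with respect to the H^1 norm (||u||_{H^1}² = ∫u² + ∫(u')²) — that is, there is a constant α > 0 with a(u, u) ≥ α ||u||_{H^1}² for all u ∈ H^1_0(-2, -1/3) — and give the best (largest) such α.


α = 3*(-25 + 3*π^2)/(25 + 9*π^2)

Coercivity of a(·,·) on H^1_0(-2, -1/3) means a(u, u) ≥ α ||u||_{H^1}² for every u ∈ H^1_0.
The interval has length L = 5/3, and Poincaré/coercivity depend only on L. Here a(u, u) = ∫(u')² + (-3)·∫u².
Here c = -3 < 0 with |c| < (π/L)² = 9*π^2/25, so coercivity still holds. The condition a(u,u) ≥ α||u||_{H^1}² reads (1−α)∫(u')² ≥ (α−c)∫u². Any admissible α is ≤ 1 (rapidly oscillating u have ∫u²/∫(u')² → 0), and α = 1 would force 0 ≥ (1−c)∫u², impossible since c < 1; so 1−α > 0. By the sharp Poincaré inequality on H^1_0 of an interval of length L, ∫(u')² ≥ (π/L)²∫u² with equality for the first sine mode sin(π(x−x₀)/L) (x₀ the left endpoint), so the inequality holds for all u iff (1−α)(π/L)² ≥ α − c, i.e. α ≤ ((π/L)² + c)/((π/L)² + 1) = (1 + c(L/π)²)/(1 + (L/π)²). (Direct route, valid since c ≤ 0: Poincaré gives c∫u² ≥ c(L/π)²∫(u')², so a(u,u) ≥ (1 + c(L/π)²)∫(u')², while ||u||_{H^1}² ≤ (1 + (L/π)²)∫(u')²; dividing yields the same α.) With (π/L)² = 9*π^2/25 and c = -3, the largest admissible constant is α = ((π/L)² + c)/((π/L)² + 1).
Simplifying, α = 3*(-25 + 3*π^2)/(25 + 9*π^2).


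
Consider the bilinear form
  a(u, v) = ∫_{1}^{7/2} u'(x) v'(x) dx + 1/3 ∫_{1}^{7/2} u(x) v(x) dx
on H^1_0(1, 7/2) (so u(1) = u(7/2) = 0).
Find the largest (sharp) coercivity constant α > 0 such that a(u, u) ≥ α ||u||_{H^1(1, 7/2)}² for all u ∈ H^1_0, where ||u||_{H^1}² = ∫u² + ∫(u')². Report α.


α = (25 + 12*π^2)/(3*(25 + 4*π^2))

Coercivity of a(·,·) on H^1_0(1, 7/2) means a(u, u) ≥ α ||u||_{H^1}² for every u ∈ H^1_0.
The interval has length L = 5/2, and Poincaré/coercivity depend only on L. Here a(u, u) = ∫(u')² + (1/3)·∫u².
Here 0 < c = 1/3 < 1. The condition a(u,u) ≥ α||u||_{H^1}² reads (1−α)∫(u')² ≥ (α−c)∫u². Any admissible α is ≤ 1 (rapidly oscillating u have ∫u²/∫(u')² → 0), and α = 1 would force 0 ≥ (1−c)∫u², impossible since c < 1; so 1−α > 0. By the sharp Poincaré inequality on H^1_0 of an interval of length L, ∫(u')² ≥ (π/L)²∫u² with equality for the first sine mode sin(π(x−x₀)/L) (x₀ the left endpoint), so the inequality holds for all u iff (1−α)(π/L)² ≥ α − c, i.e. α ≤ ((π/L)² + c)/((π/L)² + 1) = (1 + c(L/π)²)/(1 + (L/π)²). With (π/L)² = 4*π^2/25 and c = 1/3, the largest admissible constant is α = ((π/L)² + c)/((π/L)² + 1).
Simplifying, α = (25 + 12*π^2)/(3*(25 + 4*π^2)).


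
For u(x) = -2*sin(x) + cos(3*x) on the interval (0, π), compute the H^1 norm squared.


||u||_{H^1(0,π)}^2 = 9*π

u'(x) = -3*sin(3*x) - 2*cos(x).
Expand u² and (u')² and integrate term by term on (0, π), using: for integers n ≥ 1, ∫_0^π sin²(nx) dx = ∫_0^π cos²(nx) dx = π/2; for n ≠ n', ∫_0^π sin(nx)sin(n'x) dx = ∫_0^π cos(nx)cos(n'x) dx = 0; and by product-to-sum, ∫_0^π sin(nx)cos(n'x) dx = ½∫_0^π [sin((n+n')x) + sin((n−n')x)] dx, which is 0 when n+n' is even and 2n/(n²−n'²) when n+n' is odd (it need not vanish on (0, π)).
  u² squared terms: (-2)²·∫sin(x)² dx = 4·π/2 = 2*π;  (1)²·∫cos(3x)² dx = 1·π/2 = π/2.
  u² cross terms: 2·(-2)·(1)·∫sin(x)·cos(3x) dx = -4·(0) = 0.
  So ∫_0^π u² dx = 2*π + π/2 + 0 = 5*π/2.
  (u')² squared terms: (-3)²·∫sin(3x)² dx = 9·π/2 = 9*π/2;  (-2)²·∫cos(x)² dx = 4·π/2 = 2*π.
  (u')² cross terms: 2·(-3)·(-2)·∫sin(3x)·cos(x) dx = 12·(0) = 0.
  So ∫_0^π (u')² dx = 9*π/2 + 2*π + 0 = 13*π/2.
||u||_{H^1}^2 = (5*π/2) + (13*π/2) = 9*π.


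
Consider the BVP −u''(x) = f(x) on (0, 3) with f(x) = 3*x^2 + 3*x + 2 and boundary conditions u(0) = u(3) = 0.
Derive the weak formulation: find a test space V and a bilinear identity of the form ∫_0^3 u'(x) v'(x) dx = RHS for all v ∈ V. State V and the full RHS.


V = H^1_0(0, 3) (so v(0) = v(3) = 0); weak form: ∫_0^3 u'v' dx = ∫_0^3 (3*x^2 + 3*x + 2) v dx for all v ∈ V.

Multiply both sides by a test function v and integrate from 0 to 3:
  ∫_0^3 −u''(x) v(x) dx = ∫_0^3 f(x) v(x) dx.
Integrate the LHS by parts once:
  ∫_0^3 −u'' v dx = −[u'(x) v(x)]_0^3 + ∫_0^3 u'(x) v'(x) dx.
Thus ∫_0^3 u'(x) v'(x) dx = ∫_0^3 f(x) v(x) dx + [u'(x) v(x)]_0^3.
Choose V so that boundary terms are either known or forced to vanish.
u is Dirichlet: u(0) = u(3) = 0. Let V = H^1_0(0, 3); then v(0) = v(3) = 0, and [u' v]_0^3 = 0.
Weak formulation: find u (satisfying any essential BC) such that ∫_0^3 u'(x) v'(x) dx = ∫_0^3 f v dx for all v ∈ V.
Substituting f(x) = 3*x^2 + 3*x + 2, the right-hand side is ∫_0^3 (3*x^2 + 3*x + 2) v dx.


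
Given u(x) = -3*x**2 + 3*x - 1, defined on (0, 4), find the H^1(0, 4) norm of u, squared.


||u||_{H^1}^2 = 7416/5

The H^1 norm (squared) on an interval (0, L) is
  ||u||_{H^1}^2 = ∫_0^L u(x)^2 dx + ∫_0^L u'(x)^2 dx.
Compute u'(x) = 3 - 6*x.
Then u(x)^2 = 9*x**4 - 18*x**3 + 15*x**2 - 6*x + 1 and u'(x)^2 = 36*x**2 - 36*x + 9.
Integrate each monomial from 0 to 4 using ∫_0^4 c·x^n dx = c·4^(n+1)/(n+1):
  ∫_0^4 u(x)^2 dx = ∫_0^4 (9*x^4 - 18*x^3 + 15*x^2 - 6*x + 1) dx. Term by term:
    ∫_0^4 9*x^4 dx = 9216/5;  ∫_0^4 -18*x^3 dx = -1152;  ∫_0^4 15*x^2 dx = 320;
    ∫_0^4 -6*x dx = -48;  ∫_0^4 1 dx = 4.
  Sum: 9216/5 − 1152 + 320 − 48 + 4 = 4836/5.
  ∫_0^4 u'(x)^2 dx = ∫_0^4 (36*x^2 - 36*x + 9) dx. Term by term:
    ∫_0^4 36*x^2 dx = 768;  ∫_0^4 -36*x dx = -288;  ∫_0^4 9 dx = 36.
  Sum: 768 − 288 + 36 = 516.
Adding: ||u||_{H^1}^2 = 4836/5 + 516 = 7416/5.


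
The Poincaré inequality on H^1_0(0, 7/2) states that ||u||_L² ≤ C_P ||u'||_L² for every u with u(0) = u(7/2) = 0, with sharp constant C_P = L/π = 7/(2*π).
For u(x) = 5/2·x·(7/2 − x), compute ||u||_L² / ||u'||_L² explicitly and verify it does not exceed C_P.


||u||_L² / ||u'||_L² = 7*sqrt(10)/20 < C_P = 7/(2*π).

u(x) = 5/2·x·(7/2 − x), so u'(x) = 35/4 - 5*x.
u(x) = 5/2·x·(7/2 − x) vanishes at x = 0 and x = 7/2, so u ∈ H^1_0(0, 7/2). Differentiate via the product rule and integrate the resulting polynomials term by term.
  ∫_0^7/2 u² dx = ∫_0^7/2 (25*x^4/4 - 175*x^3/4 + 1225*x^2/16) dx. Term by term:
    ∫_0^7/2 25*x^4/4 dx = 84035/128;  ∫_0^7/2 -175*x^3/4 dx = -420175/256;  ∫_0^7/2 1225*x^2/16 dx = 420175/384.
  Sum: 84035/128 − 420175/256 + 420175/384 = 84035/768.
  ∫_0^7/2 (u')² dx = ∫_0^7/2 (25*x^2 - 175*x/2 + 1225/16) dx. Term by term:
    ∫_0^7/2 25*x^2 dx = 8575/24;  ∫_0^7/2 -175*x/2 dx = -8575/16;  ∫_0^7/2 1225/16 dx = 8575/32.
  Sum: 8575/24 − 8575/16 + 8575/32 = 8575/96.
∫_0^7/2 u² dx = 84035/768, so ||u||_L² = 49*sqrt(105)/48.
∫_0^7/2 (u')² dx = 8575/96, so ||u'||_L² = 35*sqrt(42)/24.
Ratio ||u||_L² / ||u'||_L² = 7*sqrt(10)/20.
Sharp Poincaré constant on H^1_0(0, 7/2) is C_P = L/π = 7/(2*π), achieved by sin(2*π/7·x).
A polynomial bump cannot attain the sharp Poincaré constant (only the first sine eigenfunction does), so the ratio is strictly less than C_P, consistent with ||u||_L² ≤ C_P ||u'||_L².


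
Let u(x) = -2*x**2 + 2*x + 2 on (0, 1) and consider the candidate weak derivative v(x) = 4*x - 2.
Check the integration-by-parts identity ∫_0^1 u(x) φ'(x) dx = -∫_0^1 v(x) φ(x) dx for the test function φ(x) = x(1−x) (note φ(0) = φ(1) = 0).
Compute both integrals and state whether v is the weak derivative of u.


LHS = 0, RHS = 0. No, v is not the weak derivative of u.

u(x) = -2*x**2 + 2*x + 2, classical derivative u'(x) = 2 - 4*x.
φ(x) = x(1−x), so φ'(x) = 1 - 2*x.
Note φ(0) = φ(1) = 0, so the boundary term u·φ vanishes.
LHS = ∫_0^1 u(x) φ'(x) dx = ∫_0^1 (4*x^3 - 6*x^2 - 2*x + 2) dx. Term by term:
  ∫_0^1 4*x^3 dx = 1;  ∫_0^1 -6*x^2 dx = -2;  ∫_0^1 -2*x dx = -1;
  ∫_0^1 2 dx = 2.
Sum: 1 − 2 − 1 + 2 = 0.
So LHS = 0.
∫_0^1 v(x) φ(x) dx = ∫_0^1 (-4*x^3 + 6*x^2 - 2*x) dx. Term by term:
  ∫_0^1 -4*x^3 dx = -1;  ∫_0^1 6*x^2 dx = 2;  ∫_0^1 -2*x dx = -1.
Sum: -1 + 2 − 1 = 0.
So RHS = -∫_0^1 v(x) φ(x) dx = 0.
LHS = RHS, so the identity holds for this particular φ. But this is necessary, not sufficient: a weak derivative must satisfy the identity for EVERY test function in C_c^∞(0, 1).
Here u is smooth, so its weak derivative equals its classical derivative u'(x) = 2 - 4*x. Since v(x) = 4*x - 2 ≠ u'(x), v is NOT the weak derivative of u — the agreement for this single φ is a coincidence (the difference v − u' happens to be L²-orthogonal to this φ).


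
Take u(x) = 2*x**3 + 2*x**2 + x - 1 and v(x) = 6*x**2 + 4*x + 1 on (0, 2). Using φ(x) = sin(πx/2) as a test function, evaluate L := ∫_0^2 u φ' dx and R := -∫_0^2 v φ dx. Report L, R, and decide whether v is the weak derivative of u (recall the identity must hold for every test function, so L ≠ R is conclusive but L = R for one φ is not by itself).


LHS = -68/π + 192/π^3, RHS = -68/π + 192/π^3. Yes, v = u' weakly.

u(x) = 2*x**3 + 2*x**2 + x - 1, classical derivative u'(x) = 6*x**2 + 4*x + 1.
φ(x) = sin(πx/2), so φ'(x) = π*cos(π*x/2)/2.
Note φ(0) = φ(2) = 0, so the boundary term u·φ vanishes.
LHS = ∫_0^2 u(x) φ'(x) dx = ∫_0^2 (π*x^3*cos(π*x/2) + π*x^2*cos(π*x/2) + π*x*cos(π*x/2)/2 - π*cos(π*x/2)/2) dx. Term by term:
  ∫_0^2 -π*cos(π*x/2)/2 dx = 0;  ∫_0^2 π*x^2*cos(π*x/2) dx = -16/π;  ∫_0^2 π*x^3*cos(π*x/2) dx = -48/π + 192/π^3;
  ∫_0^2 π*x*cos(π*x/2)/2 dx = -4/π.
Sum: 0 − 16/π + -48/π + 192/π^3 − 4/π = -68/π + 192/π^3.
So LHS = -68/π + 192/π^3.
∫_0^2 v(x) φ(x) dx = ∫_0^2 (6*x^2*sin(π*x/2) + 4*x*sin(π*x/2) + sin(π*x/2)) dx. Term by term:
  ∫_0^2 4*x*sin(π*x/2) dx = 16/π;  ∫_0^2 6*x^2*sin(π*x/2) dx = -192/π^3 + 48/π;  ∫_0^2 sin(π*x/2) dx = 4/π.
Sum: 16/π + -192/π^3 + 48/π + 4/π = -192/π^3 + 68/π.
So RHS = -∫_0^2 v(x) φ(x) dx = -68/π + 192/π^3.
LHS = RHS, so the identity holds for this test φ.
Moreover u is smooth here and v(x) = u'(x) = 6*x**2 + 4*x + 1 pointwise, so the identity holds for every test function. Hence v is the weak derivative of u.
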